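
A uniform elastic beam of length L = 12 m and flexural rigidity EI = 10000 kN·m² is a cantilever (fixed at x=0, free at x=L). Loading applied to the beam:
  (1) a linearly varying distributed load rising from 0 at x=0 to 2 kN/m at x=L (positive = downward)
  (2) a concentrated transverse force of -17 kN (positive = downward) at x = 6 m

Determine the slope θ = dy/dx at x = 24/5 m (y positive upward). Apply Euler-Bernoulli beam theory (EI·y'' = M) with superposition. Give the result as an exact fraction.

θ(24/5) = -1269/390625 rad

Load 1 — triangular load w₀=2 kN/m (0→w₀ over full span):
  θ_1 = (w₀Lx²/4-w₀L²x/3-w₀x⁴/(24L))/EI = (2·12·(24/5)²/4-2·12²·(24/5)/3-2·(24/5)⁴/(24·12))/10000 = -12744/390625 rad
Load 2 — point force P=-17 kN at a=6 m (b=L-a=6):
  θ_2 = -Px(2a-x)/(2EI)  [x≤a] = -(-17)·(24/5)·(2·6-(24/5))/(2·10000) = 459/15625 rad
Superposition: θ = Σ θ_i = -1269/390625 rad ≈ -0.003249 rad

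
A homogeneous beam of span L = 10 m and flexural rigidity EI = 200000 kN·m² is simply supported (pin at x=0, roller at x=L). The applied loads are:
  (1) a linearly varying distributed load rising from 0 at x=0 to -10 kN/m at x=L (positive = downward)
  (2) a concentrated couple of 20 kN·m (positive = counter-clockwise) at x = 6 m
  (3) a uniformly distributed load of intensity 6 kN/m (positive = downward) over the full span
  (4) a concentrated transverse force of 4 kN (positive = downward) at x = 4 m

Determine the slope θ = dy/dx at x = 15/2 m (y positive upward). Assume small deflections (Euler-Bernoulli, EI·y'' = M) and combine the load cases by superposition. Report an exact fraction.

θ(15/2) = 320959/1152000000 rad

Load 1 — triangular load w₀=-10 kN/m (0→w₀ over full span):
  θ_1 = -w₀(7L⁴-30L²x²+15x⁴)/(360LEI) = -(-10)·(7·10⁴-30·10²·(15/2)²+15·(15/2)⁴)/(360·10·200000) = -1313/1843200 rad
Load 2 — applied couple M₀=20 kN·m at a=6 m (b=L-a=4):
  θ_2 = (M₀x²/(2L)-M₀(x-a)+C₁)/EI  [x>a] with C₁=M₀(3b²-L²)/(6L)=-52/3 = (20·(15/2)²/(2·10)-20·((15/2)-6)+(-52/3))/200000 = 107/2400000 rad
Load 3 — uniform load w=6 kN/m over full span:
  θ_3 = -w(L³-6Lx²+4x³)/(24EI) = -6·(10³-6·10·(15/2)²+4·(15/2)³)/(24·200000) = 11/12800 rad
Load 4 — point force P=4 kN at a=4 m (b=L-a=6):
  θ_4 = -Pa(2L²-6Lx+3x²+a²)/(6LEI)  [x>a] = -4·4·(2·10²-6·10·(15/2)+3·(15/2)²+4²)/(6·10·200000) = 87/1000000 rad
Superposition: θ = Σ θ_i = 320959/1152000000 rad ≈ 0.000279 rad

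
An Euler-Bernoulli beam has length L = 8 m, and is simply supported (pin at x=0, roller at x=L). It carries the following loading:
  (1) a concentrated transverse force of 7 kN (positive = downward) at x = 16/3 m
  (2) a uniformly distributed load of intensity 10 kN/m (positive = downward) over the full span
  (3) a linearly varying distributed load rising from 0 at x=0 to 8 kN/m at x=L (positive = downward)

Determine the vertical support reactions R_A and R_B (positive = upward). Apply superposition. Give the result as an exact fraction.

Load 1 — point force P=7 kN at a=16/3 m (b=L-a=8/3):
  R_A = Pb/L = 7·(8/3)/8 = 7/3 kN
  R_B = Pa/L = 7·(16/3)/8 = 14/3 kN
Load 2 — uniform load w=10 kN/m over full span:
  R_A = wL/2 = 10·8/2 = 40 kN
  R_B = wL/2 = 10·8/2 = 40 kN
Load 3 — triangular load w₀=8 kN/m (0→w₀ over full span):
  R_A = w₀L/6 = 8·8/6 = 32/3 kN
  R_B = w₀L/3 = 8·8/3 = 64/3 kN
Superposition: R_A = 53 kN, R_B = 66 kN

R_A = 53 kN, R_B = 66 kN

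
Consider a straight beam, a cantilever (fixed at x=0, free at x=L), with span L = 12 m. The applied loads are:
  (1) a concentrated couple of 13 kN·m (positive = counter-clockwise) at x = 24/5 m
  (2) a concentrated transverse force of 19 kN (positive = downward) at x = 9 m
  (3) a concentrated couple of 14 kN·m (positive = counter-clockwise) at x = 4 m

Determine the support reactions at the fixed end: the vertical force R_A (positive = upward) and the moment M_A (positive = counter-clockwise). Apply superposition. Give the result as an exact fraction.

Load 1 — applied couple M₀=13 kN·m at a=24/5 m (b=L-a=36/5):
  R_A = 0 kN
  M_A = -M₀ = -13 kN·m
Load 2 — point force P=19 kN at a=9 m (b=L-a=3):
  R_A = P = 19 kN
  M_A = Pa = 19·9 = 171 kN·m
Load 3 — applied couple M₀=14 kN·m at a=4 m (b=L-a=8):
  R_A = 0 kN
  M_A = -M₀ = -14 kN·m
Superposition: R_A = 19 kN, M_A = 144 kN·m

R_A = 19 kN, M_A = 144 kN·m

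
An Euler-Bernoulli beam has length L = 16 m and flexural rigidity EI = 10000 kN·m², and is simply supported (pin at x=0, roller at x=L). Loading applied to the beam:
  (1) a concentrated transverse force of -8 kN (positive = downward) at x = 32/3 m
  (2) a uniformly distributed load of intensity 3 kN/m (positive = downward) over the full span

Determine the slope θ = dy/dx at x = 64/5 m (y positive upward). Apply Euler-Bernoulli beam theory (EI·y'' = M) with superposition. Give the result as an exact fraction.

θ(64/5) = 193888/6328125 rad

Load 1 — point force P=-8 kN at a=32/3 m (b=L-a=16/3):
  θ_1 = -Pa(2L²-6Lx+3x²+a²)/(6LEI)  [x>a] = -(-8)·(32/3)·(2·16²-6·16·(64/5)+3·(64/5)²+(32/3)²)/(6·16·10000) = -12544/1265625 rad
Load 2 — uniform load w=3 kN/m over full span:
  θ_2 = -w(L³-6Lx²+4x³)/(24EI) = -3·(16³-6·16·(64/5)²+4·(64/5)³)/(24·10000) = 3168/78125 rad
Superposition: θ = Σ θ_i = 193888/6328125 rad ≈ 0.030639 rad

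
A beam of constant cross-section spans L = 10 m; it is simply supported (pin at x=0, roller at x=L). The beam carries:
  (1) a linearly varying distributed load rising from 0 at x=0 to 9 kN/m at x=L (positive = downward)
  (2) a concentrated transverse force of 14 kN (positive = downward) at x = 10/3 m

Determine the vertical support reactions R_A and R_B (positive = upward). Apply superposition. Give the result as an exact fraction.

Load 1 — triangular load w₀=9 kN/m (0→w₀ over full span):
  R_A = w₀L/6 = 9·10/6 = 15 kN
  R_B = w₀L/3 = 9·10/3 = 30 kN
Load 2 — point force P=14 kN at a=10/3 m (b=L-a=20/3):
  R_A = Pb/L = 14·(20/3)/10 = 28/3 kN
  R_B = Pa/L = 14·(10/3)/10 = 14/3 kN
Superposition: R_A = 73/3 kN, R_B = 104/3 kN

R_A = 73/3 kN, R_B = 104/3 kN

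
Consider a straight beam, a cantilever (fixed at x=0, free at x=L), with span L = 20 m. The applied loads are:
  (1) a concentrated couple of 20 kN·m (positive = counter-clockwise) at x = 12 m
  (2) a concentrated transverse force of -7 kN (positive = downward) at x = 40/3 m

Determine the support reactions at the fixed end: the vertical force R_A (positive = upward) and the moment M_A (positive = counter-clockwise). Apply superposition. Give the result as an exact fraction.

R_A = -7 kN, M_A = -340/3 kN·m

Load 1 — applied couple M₀=20 kN·m at a=12 m (b=L-a=8):
  R_A = 0 kN
  M_A = -M₀ = -20 kN·m
Load 2 — point force P=-7 kN at a=40/3 m (b=L-a=20/3):
  R_A = P = (-7) = -7 kN
  M_A = Pa = (-7)·(40/3) = -280/3 kN·m
Superposition: R_A = -7 kN, M_A = -340/3 kN·m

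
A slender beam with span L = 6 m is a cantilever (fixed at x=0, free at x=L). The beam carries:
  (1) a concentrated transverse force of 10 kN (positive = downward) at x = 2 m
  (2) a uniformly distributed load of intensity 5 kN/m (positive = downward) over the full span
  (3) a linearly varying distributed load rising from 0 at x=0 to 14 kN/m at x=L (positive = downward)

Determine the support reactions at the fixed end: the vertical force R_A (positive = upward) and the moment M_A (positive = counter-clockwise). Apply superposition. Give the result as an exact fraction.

R_A = 82 kN, M_A = 278 kN·m

Load 1 — point force P=10 kN at a=2 m (b=L-a=4):
  R_A = P = 10 kN
  M_A = Pa = 10·2 = 20 kN·m
Load 2 — uniform load w=5 kN/m over full span:
  R_A = wL = 5·6 = 30 kN
  M_A = wL²/2 = 5·6²/2 = 90 kN·m
Load 3 — triangular load w₀=14 kN/m (0→w₀ over full span):
  R_A = w₀L/2 = 14·6/2 = 42 kN
  M_A = w₀L²/3 = 14·6²/3 = 168 kN·m
Superposition: R_A = 82 kN, M_A = 278 kN·m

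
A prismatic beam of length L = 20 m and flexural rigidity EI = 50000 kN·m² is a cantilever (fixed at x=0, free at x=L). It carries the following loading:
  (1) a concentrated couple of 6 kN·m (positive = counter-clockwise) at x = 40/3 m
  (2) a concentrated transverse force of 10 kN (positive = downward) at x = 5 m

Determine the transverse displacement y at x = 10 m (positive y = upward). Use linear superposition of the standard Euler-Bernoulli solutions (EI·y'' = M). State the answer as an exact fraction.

y(10) = -89/6000 m

Load 1 — applied couple M₀=6 kN·m at a=40/3 m (b=L-a=20/3):
  y_1 = M₀x²/(2EI)  [x≤a] = 6·10²/(2·50000) = 3/500 m
Load 2 — point force P=10 kN at a=5 m (b=L-a=15):
  y_2 = -Pa²(3x-a)/(6EI)  [x>a] = -10·5²·(3·10-5)/(6·50000) = -1/48 m
Superposition: y = Σ y_i = -89/6000 m ≈ -0.014833 m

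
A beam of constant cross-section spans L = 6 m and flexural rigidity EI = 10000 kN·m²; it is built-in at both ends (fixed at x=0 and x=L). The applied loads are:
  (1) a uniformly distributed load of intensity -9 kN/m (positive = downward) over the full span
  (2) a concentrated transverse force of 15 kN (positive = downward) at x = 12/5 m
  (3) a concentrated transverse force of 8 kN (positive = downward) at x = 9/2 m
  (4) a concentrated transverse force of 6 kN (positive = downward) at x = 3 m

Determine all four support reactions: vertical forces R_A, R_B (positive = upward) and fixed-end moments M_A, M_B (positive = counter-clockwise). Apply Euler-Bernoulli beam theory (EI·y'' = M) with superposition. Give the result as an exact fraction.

Load 1 — uniform load w=-9 kN/m over full span:
  R_A = wL/2 = (-9)·6/2 = -27 kN
  M_A = wL²/12 = (-9)·6²/12 = -27 kN·m
  R_B = wL/2 = (-9)·6/2 = -27 kN
  M_B = -wL²/12 = -(-9)·6²/12 = 27 kN·m
Load 2 — point force P=15 kN at a=12/5 m (b=L-a=18/5):
  R_A = Pb²(3a+b)/L³ = 15·(18/5)²·(3·(12/5)+(18/5))/6³ = 243/25 kN
  M_A = Pab²/L² = 15·(12/5)·(18/5)²/6² = 324/25 kN·m
  R_B = Pa²(a+3b)/L³ = 15·(12/5)²·((12/5)+3·(18/5))/6³ = 132/25 kN
  M_B = -Pa²b/L² = -15·(12/5)²·(18/5)/6² = -216/25 kN·m
Load 3 — point force P=8 kN at a=9/2 m (b=L-a=3/2):
  R_A = Pb²(3a+b)/L³ = 8·(3/2)²·(3·(9/2)+(3/2))/6³ = 5/4 kN
  M_A = Pab²/L² = 8·(9/2)·(3/2)²/6² = 9/4 kN·m
  R_B = Pa²(a+3b)/L³ = 8·(9/2)²·((9/2)+3·(3/2))/6³ = 27/4 kN
  M_B = -Pa²b/L² = -8·(9/2)²·(3/2)/6² = -27/4 kN·m
Load 4 — point force P=6 kN at a=3 m (b=L-a=3):
  R_A = Pb²(3a+b)/L³ = 6·3²·(3·3+3)/6³ = 3 kN
  M_A = Pab²/L² = 6·3·3²/6² = 9/2 kN·m
  R_B = Pa²(a+3b)/L³ = 6·3²·(3+3·3)/6³ = 3 kN
  M_B = -Pa²b/L² = -6·3²·3/6² = -9/2 kN·m
Superposition: R_A = -1303/100 kN, M_A = -729/100 kN·m, R_B = -1197/100 kN, M_B = 711/100 kN·m

R_A = -1303/100 kN, M_A = -729/100 kN·m, R_B = -1197/100 kN, M_B = 711/100 kN·m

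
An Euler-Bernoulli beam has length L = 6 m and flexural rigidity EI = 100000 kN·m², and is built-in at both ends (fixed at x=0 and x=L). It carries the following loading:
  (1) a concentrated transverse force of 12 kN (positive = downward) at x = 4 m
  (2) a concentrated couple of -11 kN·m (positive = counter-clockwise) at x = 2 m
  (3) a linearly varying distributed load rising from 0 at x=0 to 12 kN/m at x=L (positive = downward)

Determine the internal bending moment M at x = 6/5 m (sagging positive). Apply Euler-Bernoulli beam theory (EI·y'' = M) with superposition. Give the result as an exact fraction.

M(6/5) = -2456/375 kN·m

Load 1 — point force P=12 kN at a=4 m (b=L-a=2):
  M_1 = Pb²(3a+b)x/L³ - Pab²/L²  [x≤a] = 12·2²·(3·4+2)·(6/5)/6³ - 12·4·2²/6² = -8/5 kN·m
Load 2 — applied couple M₀=-11 kN·m at a=2 m (b=L-a=4):
  M_2 = R_Ax - M_A  [x≤a] with R_A=-22/9, M_A=0 = (-22/9)·(6/5) - 0 = -44/15 kN·m
Load 3 — triangular load w₀=12 kN/m (0→w₀ over full span):
  M_3 = 3w₀Lx/20 - w₀L²/30 - w₀x³/(6L) = 3·12·6·(6/5)/20 - 12·6²/30 - 12·(6/5)³/(6·6) = -252/125 kN·m
Superposition: M = Σ M_i = -2456/375 kN·m ≈ -6.549333 kN·m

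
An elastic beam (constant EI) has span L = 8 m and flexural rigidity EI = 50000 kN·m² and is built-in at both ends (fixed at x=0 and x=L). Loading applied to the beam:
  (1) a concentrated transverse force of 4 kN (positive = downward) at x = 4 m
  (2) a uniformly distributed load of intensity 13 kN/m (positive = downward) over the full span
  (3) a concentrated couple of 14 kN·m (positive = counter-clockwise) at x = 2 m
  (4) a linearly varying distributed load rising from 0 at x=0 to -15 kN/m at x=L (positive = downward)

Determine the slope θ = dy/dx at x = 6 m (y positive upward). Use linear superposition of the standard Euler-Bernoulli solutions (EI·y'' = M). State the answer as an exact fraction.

θ(6) = 327/800000 rad

Load 1 — point force P=4 kN at a=4 m (b=L-a=4):
  θ_1 = Pa²(L-x)(2bL-(3b+a)(L-x))/(2L³EI)  [x>a] = 4·4²·(8-6)·(2·4·8-(3·4+4)·(8-6))/(2·8³·50000) = 1/12500 rad
Load 2 — uniform load w=13 kN/m over full span:
  θ_2 = -wx(L-x)(L-2x)/(12EI) = -13·6·(8-6)·(8-2·6)/(12·50000) = 13/12500 rad
Load 3 — applied couple M₀=14 kN·m at a=2 m (b=L-a=6):
  θ_3 = (R_Ax²/2 - M_Ax - M₀(x-a))/EI  [x>a] with R_A=63/32, M_A=-21/8 = ((63/32)·6²/2 - (-21/8)·6 - 14·(6-2))/50000 = -77/800000 rad
Load 4 — triangular load w₀=-15 kN/m (0→w₀ over full span):
  θ_4 = -w₀(2x(L-x)(L-2x)(x+2L)+x²(L-x)²)/(120LEI) = -(-15)·(2·6·(8-6)·(8-2·6)·(6+2·8)+6²·(8-6)²)/(120·8·50000) = -123/200000 rad
Superposition: θ = Σ θ_i = 327/800000 rad ≈ 0.000409 rad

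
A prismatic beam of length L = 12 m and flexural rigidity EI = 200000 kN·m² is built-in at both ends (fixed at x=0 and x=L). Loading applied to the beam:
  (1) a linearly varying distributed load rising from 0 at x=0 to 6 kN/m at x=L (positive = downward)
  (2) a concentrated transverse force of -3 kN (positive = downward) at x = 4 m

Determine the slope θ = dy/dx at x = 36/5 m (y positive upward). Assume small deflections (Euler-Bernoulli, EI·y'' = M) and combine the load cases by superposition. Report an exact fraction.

θ(36/5) = 249/3906250 rad

Load 1 — triangular load w₀=6 kN/m (0→w₀ over full span):
  θ_1 = -w₀(2x(L-x)(L-2x)(x+2L)+x²(L-x)²)/(120LEI) = -6·(2·(36/5)·(12-(36/5))·(12-2·(36/5))·((36/5)+2·12)+(36/5)²·(12-(36/5))²)/(120·12·200000) = 162/1953125 rad
Load 2 — point force P=-3 kN at a=4 m (b=L-a=8):
  θ_2 = Pa²(L-x)(2bL-(3b+a)(L-x))/(2L³EI)  [x>a] = (-3)·4²·(12-(36/5))·(2·8·12-(3·8+4)·(12-(36/5)))/(2·12³·200000) = -3/156250 rad
Superposition: θ = Σ θ_i = 249/3906250 rad ≈ 0.000064 rad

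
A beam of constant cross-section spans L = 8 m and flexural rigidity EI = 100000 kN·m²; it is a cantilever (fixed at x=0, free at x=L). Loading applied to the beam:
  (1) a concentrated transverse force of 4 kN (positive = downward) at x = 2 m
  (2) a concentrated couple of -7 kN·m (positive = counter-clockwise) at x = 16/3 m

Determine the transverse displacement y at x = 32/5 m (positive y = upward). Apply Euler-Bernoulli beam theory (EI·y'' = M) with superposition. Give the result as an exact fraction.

y(32/5) = -521/281250 m

Load 1 — point force P=4 kN at a=2 m (b=L-a=6):
  y_1 = -Pa²(3x-a)/(6EI)  [x>a] = -4·2²·(3·(32/5)-2)/(6·100000) = -43/93750 m
Load 2 — applied couple M₀=-7 kN·m at a=16/3 m (b=L-a=8/3):
  y_2 = M₀a(2x-a)/(2EI)  [x>a] = (-7)·(16/3)·(2·(32/5)-(16/3))/(2·100000) = -196/140625 m
Superposition: y = Σ y_i = -521/281250 m ≈ -0.001852 m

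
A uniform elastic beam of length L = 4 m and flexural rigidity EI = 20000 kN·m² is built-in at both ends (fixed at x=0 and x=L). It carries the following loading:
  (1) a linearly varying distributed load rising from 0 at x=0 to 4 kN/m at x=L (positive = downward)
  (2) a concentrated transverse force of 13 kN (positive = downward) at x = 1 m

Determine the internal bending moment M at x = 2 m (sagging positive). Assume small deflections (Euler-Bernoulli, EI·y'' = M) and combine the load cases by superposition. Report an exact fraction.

M(2) = 71/24 kN·m

Load 1 — triangular load w₀=4 kN/m (0→w₀ over full span):
  M_1 = 3w₀Lx/20 - w₀L²/30 - w₀x³/(6L) = 3·4·4·2/20 - 4·4²/30 - 4·2³/(6·4) = 4/3 kN·m
Load 2 — point force P=13 kN at a=1 m (b=L-a=3):
  M_2 = Pa²(a+3b)(L-x)/L³ - Pa²b/L²  [x>a] = 13·1²·(1+3·3)·(4-2)/4³ - 13·1²·3/4² = 13/8 kN·m
Superposition: M = Σ M_i = 71/24 kN·m ≈ 2.958333 kN·m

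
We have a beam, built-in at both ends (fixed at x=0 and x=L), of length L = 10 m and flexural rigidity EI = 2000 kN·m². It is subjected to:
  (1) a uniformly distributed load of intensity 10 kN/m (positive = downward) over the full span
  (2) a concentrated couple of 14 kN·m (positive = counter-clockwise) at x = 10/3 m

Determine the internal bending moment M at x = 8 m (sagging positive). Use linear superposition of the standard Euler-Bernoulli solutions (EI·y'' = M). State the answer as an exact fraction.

Load 1 — uniform load w=10 kN/m over full span:
  M_1 = wLx/2 - wL²/12 - wx²/2 = 10·10·8/2 - 10·10²/12 - 10·8²/2 = -10/3 kN·m
Load 2 — applied couple M₀=14 kN·m at a=10/3 m (b=L-a=20/3):
  M_2 = R_Ax - M_A - M₀  [x>a] with R_A=28/15, M_A=0 = (28/15)·8 - 0 - 14 = 14/15 kN·m
Superposition: M = Σ M_i = -12/5 kN·m ≈ -2.400000 kN·m

M(8) = -12/5 kN·m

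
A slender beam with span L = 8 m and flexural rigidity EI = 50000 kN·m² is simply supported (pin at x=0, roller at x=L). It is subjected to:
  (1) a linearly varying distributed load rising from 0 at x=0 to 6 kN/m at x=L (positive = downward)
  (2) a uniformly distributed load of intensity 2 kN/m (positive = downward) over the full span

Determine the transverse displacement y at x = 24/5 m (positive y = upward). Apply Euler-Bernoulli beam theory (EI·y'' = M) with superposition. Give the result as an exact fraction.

y(24/5) = -250752/48828125 m

Load 1 — triangular load w₀=6 kN/m (0→w₀ over full span):
  y_1 = -w₀x(7L⁴-10L²x²+3x⁴)/(360LEI) = -6·(24/5)·(7·8⁴-10·8²·(24/5)²+3·(24/5)⁴)/(360·8·50000) = -151552/48828125 m
Load 2 — uniform load w=2 kN/m over full span:
  y_2 = -wx(L³-2Lx²+x³)/(24EI) = -2·(24/5)·(8³-2·8·(24/5)²+(24/5)³)/(24·50000) = -3968/1953125 m
Superposition: y = Σ y_i = -250752/48828125 m ≈ -0.005135 m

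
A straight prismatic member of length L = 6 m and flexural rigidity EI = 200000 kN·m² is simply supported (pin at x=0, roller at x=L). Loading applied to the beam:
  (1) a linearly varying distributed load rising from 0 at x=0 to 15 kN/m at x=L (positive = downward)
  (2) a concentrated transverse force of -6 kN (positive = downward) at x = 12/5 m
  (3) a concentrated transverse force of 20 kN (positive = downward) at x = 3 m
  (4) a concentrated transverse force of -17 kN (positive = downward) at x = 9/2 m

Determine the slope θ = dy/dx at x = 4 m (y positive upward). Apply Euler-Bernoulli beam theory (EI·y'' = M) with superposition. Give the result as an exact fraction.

θ(4) = 455323/2400000000 rad

Load 1 — triangular load w₀=15 kN/m (0→w₀ over full span):
  θ_1 = -w₀(7L⁴-30L²x²+15x⁴)/(360LEI) = -15·(7·6⁴-30·6²·4²+15·4⁴)/(360·6·200000) = 91/600000 rad
Load 2 — point force P=-6 kN at a=12/5 m (b=L-a=18/5):
  θ_2 = -Pa(2L²-6Lx+3x²+a²)/(6LEI)  [x>a] = -(-6)·(12/5)·(2·6²-6·6·4+3·4²+(12/5)²)/(6·6·200000) = -57/1562500 rad
Load 3 — point force P=20 kN at a=3 m (b=L-a=3):
  θ_3 = -Pa(2L²-6Lx+3x²+a²)/(6LEI)  [x>a] = -20·3·(2·6²-6·6·4+3·4²+3²)/(6·6·200000) = 1/8000 rad
Load 4 — point force P=-17 kN at a=9/2 m (b=L-a=3/2):
  θ_4 = -Pb(L²-b²-3x²)/(6LEI)  [x≤a] = -(-17)·(3/2)·(6²-(3/2)²-3·4²)/(6·6·200000) = -323/6400000 rad
Superposition: θ = Σ θ_i = 455323/2400000000 rad ≈ 0.000190 rad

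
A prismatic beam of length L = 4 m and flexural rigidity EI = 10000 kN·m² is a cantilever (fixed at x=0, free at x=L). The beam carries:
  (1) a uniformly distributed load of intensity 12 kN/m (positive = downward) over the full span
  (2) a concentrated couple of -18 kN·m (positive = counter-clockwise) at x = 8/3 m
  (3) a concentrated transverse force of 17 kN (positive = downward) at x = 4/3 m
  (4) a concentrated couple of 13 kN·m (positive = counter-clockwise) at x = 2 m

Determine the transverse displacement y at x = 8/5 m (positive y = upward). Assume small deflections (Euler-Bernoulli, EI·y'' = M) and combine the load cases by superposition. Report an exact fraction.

y(8/5) = -370988/31640625 m

Load 1 — uniform load w=12 kN/m over full span:
  y_1 = -wx²(x²-4Lx+6L²)/(24EI) = -12·(8/5)²·((8/5)²-4·4·(8/5)+6·4²)/(24·10000) = -3648/390625 m
Load 2 — applied couple M₀=-18 kN·m at a=8/3 m (b=L-a=4/3):
  y_2 = M₀x²/(2EI)  [x≤a] = (-18)·(8/5)²/(2·10000) = -36/15625 m
Load 3 — point force P=17 kN at a=4/3 m (b=L-a=8/3):
  y_3 = -Pa²(3x-a)/(6EI)  [x>a] = -17·(4/3)²·(3·(8/5)-(4/3))/(6·10000) = -442/253125 m
Load 4 — applied couple M₀=13 kN·m at a=2 m (b=L-a=2):
  y_4 = M₀x²/(2EI)  [x≤a] = 13·(8/5)²/(2·10000) = 26/15625 m
Superposition: y = Σ y_i = -370988/31640625 m ≈ -0.011725 m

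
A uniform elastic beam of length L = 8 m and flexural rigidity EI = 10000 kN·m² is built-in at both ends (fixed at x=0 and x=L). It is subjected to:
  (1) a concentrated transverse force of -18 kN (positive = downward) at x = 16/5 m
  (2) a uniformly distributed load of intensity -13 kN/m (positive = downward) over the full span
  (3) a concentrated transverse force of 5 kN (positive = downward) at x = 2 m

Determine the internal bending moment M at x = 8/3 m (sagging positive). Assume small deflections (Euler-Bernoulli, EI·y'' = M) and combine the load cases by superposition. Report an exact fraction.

Load 1 — point force P=-18 kN at a=16/5 m (b=L-a=24/5):
  M_1 = Pb²(3a+b)x/L³ - Pab²/L²  [x≤a] = (-18)·(24/5)²·(3·(16/5)+(24/5))·(8/3)/8³ - (-18)·(16/5)·(24/5)²/8² = -1296/125 kN·m
Load 2 — uniform load w=-13 kN/m over full span:
  M_2 = wLx/2 - wL²/12 - wx²/2 = (-13)·8·(8/3)/2 - (-13)·8²/12 - (-13)·(8/3)²/2 = -208/9 kN·m
Load 3 — point force P=5 kN at a=2 m (b=L-a=6):
  M_3 = Pa²(a+3b)(L-x)/L³ - Pa²b/L²  [x>a] = 5·2²·(2+3·6)·(8-(8/3))/8³ - 5·2²·6/8² = 55/24 kN·m
Superposition: M = Σ M_i = -280687/9000 kN·m ≈ -31.187444 kN·m

M(8/3) = -280687/9000 kN·m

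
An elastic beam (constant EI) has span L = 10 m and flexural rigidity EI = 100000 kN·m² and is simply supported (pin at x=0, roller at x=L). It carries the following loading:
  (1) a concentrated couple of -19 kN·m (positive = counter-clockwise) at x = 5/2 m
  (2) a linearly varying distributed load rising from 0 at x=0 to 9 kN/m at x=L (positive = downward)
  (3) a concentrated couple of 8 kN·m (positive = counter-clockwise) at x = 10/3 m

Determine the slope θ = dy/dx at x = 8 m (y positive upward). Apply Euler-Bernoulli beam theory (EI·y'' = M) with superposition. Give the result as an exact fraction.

Load 1 — applied couple M₀=-19 kN·m at a=5/2 m (b=L-a=15/2):
  θ_1 = (M₀x²/(2L)-M₀(x-a)+C₁)/EI  [x>a] with C₁=M₀(3b²-L²)/(6L)=-1045/48 = ((-19)·8²/(2·10)-(-19)·(8-(5/2))+(-1045/48))/100000 = 5263/24000000 rad
Load 2 — triangular load w₀=9 kN/m (0→w₀ over full span):
  θ_2 = -w₀(7L⁴-30L²x²+15x⁴)/(360LEI) = -9·(7·10⁴-30·10²·8²+15·8⁴)/(360·10·100000) = 757/500000 rad
Load 3 — applied couple M₀=8 kN·m at a=10/3 m (b=L-a=20/3):
  θ_3 = (M₀x²/(2L)-M₀(x-a)+C₁)/EI  [x>a] with C₁=M₀(3b²-L²)/(6L)=40/9 = (8·8²/(2·10)-8·(8-(10/3))+(40/9))/100000 = -41/562500 rad
Superposition: θ = Σ θ_i = 119549/72000000 rad ≈ 0.001660 rad

θ(8) = 119549/72000000 rad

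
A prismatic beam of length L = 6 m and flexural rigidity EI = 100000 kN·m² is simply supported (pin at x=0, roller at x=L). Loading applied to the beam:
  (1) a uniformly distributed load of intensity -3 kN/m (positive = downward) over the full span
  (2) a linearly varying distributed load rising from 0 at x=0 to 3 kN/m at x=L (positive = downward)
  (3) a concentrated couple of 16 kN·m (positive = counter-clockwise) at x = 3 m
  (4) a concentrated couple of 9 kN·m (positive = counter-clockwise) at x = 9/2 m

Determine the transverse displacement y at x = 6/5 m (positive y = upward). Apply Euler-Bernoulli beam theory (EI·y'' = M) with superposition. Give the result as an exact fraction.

Load 1 — uniform load w=-3 kN/m over full span:
  y_1 = -wx(L³-2Lx²+x³)/(24EI) = -(-3)·(6/5)·(6³-2·6·(6/5)²+(6/5)³)/(24·100000) = 2349/7812500 m
Load 2 — triangular load w₀=3 kN/m (0→w₀ over full span):
  y_2 = -w₀x(7L⁴-10L²x²+3x⁴)/(360LEI) = -3·(6/5)·(7·6⁴-10·6²·(6/5)²+3·(6/5)⁴)/(360·6·100000) = -6966/48828125 m
Load 3 — applied couple M₀=16 kN·m at a=3 m (b=L-a=3):
  y_3 = (M₀x³/(6L)+C₁x)/EI  [x≤a] with C₁=M₀(3b²-L²)/(6L)=-4 = (16·(6/5)³/(6·6)+(-4)·(6/5))/100000 = -63/1562500 m
Load 4 — applied couple M₀=9 kN·m at a=9/2 m (b=L-a=3/2):
  y_4 = (M₀x³/(6L)+C₁x)/EI  [x≤a] with C₁=M₀(3b²-L²)/(6L)=-117/16 = (9·(6/5)³/(6·6)+(-117/16)·(6/5))/100000 = -8343/100000000 m
Superposition: y = Σ y_i = 428229/12500000000 m ≈ 0.000034 m

y(6/5) = 428229/12500000000 m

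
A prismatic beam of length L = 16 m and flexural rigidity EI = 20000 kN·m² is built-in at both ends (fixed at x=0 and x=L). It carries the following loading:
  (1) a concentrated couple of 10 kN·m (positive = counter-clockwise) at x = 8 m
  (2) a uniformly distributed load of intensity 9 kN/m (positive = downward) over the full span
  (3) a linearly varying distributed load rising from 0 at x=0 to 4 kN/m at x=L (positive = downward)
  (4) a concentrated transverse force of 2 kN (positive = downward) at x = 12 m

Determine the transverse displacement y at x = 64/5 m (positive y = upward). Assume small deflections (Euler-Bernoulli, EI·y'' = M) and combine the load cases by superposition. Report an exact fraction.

Load 1 — applied couple M₀=10 kN·m at a=8 m (b=L-a=8):
  y_1 = (R_Ax³/6 - M_Ax²/2 - M₀(x-a)²/2)/EI  [x>a] with R_A=15/16, M_A=5/2 = ((15/16)·(64/5)³/6 - (5/2)·(64/5)²/2 - 10·((64/5)-8)²/2)/20000 = 6/15625 m
Load 2 — uniform load w=9 kN/m over full span:
  y_2 = -wx²(L-x)²/(24EI) = -9·(64/5)²·(16-(64/5))²/(24·20000) = -12288/390625 m
Load 3 — triangular load w₀=4 kN/m (0→w₀ over full span):
  y_3 = -w₀x²(L-x)²(x+2L)/(120LEI) = -4·(64/5)²·(16-(64/5))²·((64/5)+2·16)/(120·16·20000) = -229376/29296875 m
Load 4 — point force P=2 kN at a=12 m (b=L-a=4):
  y_4 = -Pa²(L-x)²(3bL-(3b+a)(L-x))/(6L³EI)  [x>a] = -2·12²·(16-(64/5))²·(3·4·16-(3·4+12)·(16-(64/5)))/(6·16³·20000) = -54/78125 m
Superposition: y = Σ y_i = -1159976/29296875 m ≈ -0.039594 m

y(64/5) = -1159976/29296875 m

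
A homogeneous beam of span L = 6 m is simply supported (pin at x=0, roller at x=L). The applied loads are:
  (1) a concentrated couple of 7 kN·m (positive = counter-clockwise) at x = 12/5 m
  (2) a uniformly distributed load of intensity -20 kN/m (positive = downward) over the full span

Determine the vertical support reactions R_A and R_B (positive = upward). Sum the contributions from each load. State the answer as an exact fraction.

R_A = -353/6 kN, R_B = -367/6 kN

Load 1 — applied couple M₀=7 kN·m at a=12/5 m (b=L-a=18/5):
  R_A = M₀/L = 7/6 kN
  R_B = -M₀/L = -7/6 kN
Load 2 — uniform load w=-20 kN/m over full span:
  R_A = wL/2 = (-20)·6/2 = -60 kN
  R_B = wL/2 = (-20)·6/2 = -60 kN
Superposition: R_A = -353/6 kN, R_B = -367/6 kN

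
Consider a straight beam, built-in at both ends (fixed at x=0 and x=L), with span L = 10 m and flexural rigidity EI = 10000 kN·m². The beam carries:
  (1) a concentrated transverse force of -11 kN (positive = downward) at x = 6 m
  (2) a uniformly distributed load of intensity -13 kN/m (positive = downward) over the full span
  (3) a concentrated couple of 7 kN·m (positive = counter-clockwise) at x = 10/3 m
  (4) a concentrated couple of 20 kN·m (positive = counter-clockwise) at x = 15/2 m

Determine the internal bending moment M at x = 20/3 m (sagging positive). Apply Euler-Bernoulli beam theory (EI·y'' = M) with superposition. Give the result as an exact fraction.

M(20/3) = -32453/900 kN·m

Load 1 — point force P=-11 kN at a=6 m (b=L-a=4):
  M_1 = Pa²(a+3b)(L-x)/L³ - Pa²b/L²  [x>a] = (-11)·6²·(6+3·4)·(10-(20/3))/10³ - (-11)·6²·4/10² = -198/25 kN·m
Load 2 — uniform load w=-13 kN/m over full span:
  M_2 = wLx/2 - wL²/12 - wx²/2 = (-13)·10·(20/3)/2 - (-13)·10²/12 - (-13)·(20/3)²/2 = -325/9 kN·m
Load 3 — applied couple M₀=7 kN·m at a=10/3 m (b=L-a=20/3):
  M_3 = R_Ax - M_A - M₀  [x>a] with R_A=14/15, M_A=0 = (14/15)·(20/3) - 0 - 7 = -7/9 kN·m
Load 4 — applied couple M₀=20 kN·m at a=15/2 m (b=L-a=5/2):
  M_4 = R_Ax - M_A  [x≤a] with R_A=9/4, M_A=25/4 = (9/4)·(20/3) - (25/4) = 35/4 kN·m
Superposition: M = Σ M_i = -32453/900 kN·m ≈ -36.058889 kN·m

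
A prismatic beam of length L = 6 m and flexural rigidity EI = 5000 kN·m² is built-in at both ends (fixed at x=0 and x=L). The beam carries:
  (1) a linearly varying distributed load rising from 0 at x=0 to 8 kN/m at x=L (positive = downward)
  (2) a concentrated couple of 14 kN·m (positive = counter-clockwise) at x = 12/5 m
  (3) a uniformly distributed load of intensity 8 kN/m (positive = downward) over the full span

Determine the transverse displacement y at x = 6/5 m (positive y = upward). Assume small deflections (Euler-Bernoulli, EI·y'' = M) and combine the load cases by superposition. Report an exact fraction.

Load 1 — triangular load w₀=8 kN/m (0→w₀ over full span):
  y_1 = -w₀x²(L-x)²(x+2L)/(120LEI) = -8·(6/5)²·(6-(6/5))²·((6/5)+2·6)/(120·6·5000) = -9504/9765625 m
Load 2 — applied couple M₀=14 kN·m at a=12/5 m (b=L-a=18/5):
  y_2 = (R_Ax³/6 - M_Ax²/2)/EI  [x≤a] with R_A=84/25, M_A=42/25 = ((84/25)·(6/5)³/6 - (42/25)·(6/5)²/2)/5000 = -189/3906250 m
Load 3 — uniform load w=8 kN/m over full span:
  y_3 = -wx²(L-x)²/(24EI) = -8·(6/5)²·(6-(6/5))²/(24·5000) = -864/390625 m
Superposition: y = Σ y_i = -63153/19531250 m ≈ -0.003233 m

y(6/5) = -63153/19531250 m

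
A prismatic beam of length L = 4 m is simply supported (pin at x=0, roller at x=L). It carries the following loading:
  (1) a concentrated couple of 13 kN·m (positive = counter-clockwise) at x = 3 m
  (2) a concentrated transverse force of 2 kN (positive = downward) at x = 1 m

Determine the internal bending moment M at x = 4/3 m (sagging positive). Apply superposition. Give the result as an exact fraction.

Load 1 — applied couple M₀=13 kN·m at a=3 m (b=L-a=1):
  M_1 = M₀x/L  [x≤a] = 13·(4/3)/4 = 13/3 kN·m
Load 2 — point force P=2 kN at a=1 m (b=L-a=3):
  M_2 = Pa(L-x)/L  [x>a] = 2·1·(4-(4/3))/4 = 4/3 kN·m
Superposition: M = Σ M_i = 17/3 kN·m ≈ 5.666667 kN·m

M(4/3) = 17/3 kN·m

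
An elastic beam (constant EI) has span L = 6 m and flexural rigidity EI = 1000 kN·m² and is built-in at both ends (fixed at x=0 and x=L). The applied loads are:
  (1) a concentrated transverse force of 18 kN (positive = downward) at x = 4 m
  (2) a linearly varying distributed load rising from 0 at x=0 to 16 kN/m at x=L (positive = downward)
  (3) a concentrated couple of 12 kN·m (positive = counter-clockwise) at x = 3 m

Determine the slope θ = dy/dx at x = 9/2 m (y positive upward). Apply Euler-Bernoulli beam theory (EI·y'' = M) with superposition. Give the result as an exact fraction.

θ(9/2) = 1737/80000 rad

Load 1 — point force P=18 kN at a=4 m (b=L-a=2):
  θ_1 = Pa²(L-x)(2bL-(3b+a)(L-x))/(2L³EI)  [x>a] = 18·4²·(6-(9/2))·(2·2·6-(3·2+4)·(6-(9/2)))/(2·6³·1000) = 9/1000 rad
Load 2 — triangular load w₀=16 kN/m (0→w₀ over full span):
  θ_2 = -w₀(2x(L-x)(L-2x)(x+2L)+x²(L-x)²)/(120LEI) = -16·(2·(9/2)·(6-(9/2))·(6-2·(9/2))·((9/2)+2·6)+(9/2)²·(6-(9/2))²)/(120·6·1000) = 1107/80000 rad
Load 3 — applied couple M₀=12 kN·m at a=3 m (b=L-a=3):
  θ_3 = (R_Ax²/2 - M_Ax - M₀(x-a))/EI  [x>a] with R_A=3, M_A=3 = (3·(9/2)²/2 - 3·(9/2) - 12·((9/2)-3))/1000 = -9/8000 rad
Superposition: θ = Σ θ_i = 1737/80000 rad ≈ 0.021712 rad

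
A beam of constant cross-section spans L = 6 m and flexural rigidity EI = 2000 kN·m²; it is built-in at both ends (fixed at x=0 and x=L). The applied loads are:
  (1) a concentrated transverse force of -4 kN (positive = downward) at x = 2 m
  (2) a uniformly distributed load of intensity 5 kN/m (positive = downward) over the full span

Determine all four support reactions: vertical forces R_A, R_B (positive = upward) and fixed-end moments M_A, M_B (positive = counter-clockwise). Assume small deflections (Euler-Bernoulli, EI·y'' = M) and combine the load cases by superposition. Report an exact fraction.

Load 1 — point force P=-4 kN at a=2 m (b=L-a=4):
  R_A = Pb²(3a+b)/L³ = (-4)·4²·(3·2+4)/6³ = -80/27 kN
  M_A = Pab²/L² = (-4)·2·4²/6² = -32/9 kN·m
  R_B = Pa²(a+3b)/L³ = (-4)·2²·(2+3·4)/6³ = -28/27 kN
  M_B = -Pa²b/L² = -(-4)·2²·4/6² = 16/9 kN·m
Load 2 — uniform load w=5 kN/m over full span:
  R_A = wL/2 = 5·6/2 = 15 kN
  M_A = wL²/12 = 5·6²/12 = 15 kN·m
  R_B = wL/2 = 5·6/2 = 15 kN
  M_B = -wL²/12 = -5·6²/12 = -15 kN·m
Superposition: R_A = 325/27 kN, M_A = 103/9 kN·m, R_B = 377/27 kN, M_B = -119/9 kN·m

R_A = 325/27 kN, M_A = 103/9 kN·m, R_B = 377/27 kN, M_B = -119/9 kN·m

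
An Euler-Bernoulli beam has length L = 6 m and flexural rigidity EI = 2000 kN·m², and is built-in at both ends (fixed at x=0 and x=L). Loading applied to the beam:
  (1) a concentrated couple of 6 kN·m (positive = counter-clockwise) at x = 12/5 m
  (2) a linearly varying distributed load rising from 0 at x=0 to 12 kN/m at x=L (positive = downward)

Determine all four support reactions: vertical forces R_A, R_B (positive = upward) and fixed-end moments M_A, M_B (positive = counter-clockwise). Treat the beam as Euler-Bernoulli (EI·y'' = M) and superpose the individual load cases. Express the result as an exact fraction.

Load 1 — applied couple M₀=6 kN·m at a=12/5 m (b=L-a=18/5):
  R_A = 6M₀ab/L³ = 6·6·(12/5)·(18/5)/6³ = 36/25 kN
  M_A = M₀b(2a-b)/L² = 6·(18/5)·(2·(12/5)-(18/5))/6² = 18/25 kN·m
  R_B = -6M₀ab/L³ = -6·6·(12/5)·(18/5)/6³ = -36/25 kN
  M_B = M₀a(2b-a)/L² = 6·(12/5)·(2·(18/5)-(12/5))/6² = 48/25 kN·m
Load 2 — triangular load w₀=12 kN/m (0→w₀ over full span):
  R_A = 3w₀L/20 = 3·12·6/20 = 54/5 kN
  M_A = w₀L²/30 = 12·6²/30 = 72/5 kN·m
  R_B = 7w₀L/20 = 7·12·6/20 = 126/5 kN
  M_B = -w₀L²/20 = -12·6²/20 = -108/5 kN·m
Superposition: R_A = 306/25 kN, M_A = 378/25 kN·m, R_B = 594/25 kN, M_B = -492/25 kN·m

R_A = 306/25 kN, M_A = 378/25 kN·m, R_B = 594/25 kN, M_B = -492/25 kN·m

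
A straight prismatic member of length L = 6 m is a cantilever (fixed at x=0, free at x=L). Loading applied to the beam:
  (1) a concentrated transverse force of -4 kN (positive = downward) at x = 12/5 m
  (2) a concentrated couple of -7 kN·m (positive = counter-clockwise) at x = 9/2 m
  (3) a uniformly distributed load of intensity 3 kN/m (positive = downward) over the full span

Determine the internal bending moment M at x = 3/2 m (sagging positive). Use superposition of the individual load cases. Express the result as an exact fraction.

M(3/2) = -1351/40 kN·m

Load 1 — point force P=-4 kN at a=12/5 m (b=L-a=18/5):
  M_1 = -P(a-x)  [x≤a] = -(-4)·((12/5)-(3/2)) = 18/5 kN·m
Load 2 — applied couple M₀=-7 kN·m at a=9/2 m (b=L-a=3/2):
  M_2 = M₀  [x≤a] = (-7) = -7 kN·m
Load 3 — uniform load w=3 kN/m over full span:
  M_3 = -w(L-x)²/2 = -3·(6-(3/2))²/2 = -243/8 kN·m
Superposition: M = Σ M_i = -1351/40 kN·m ≈ -33.775000 kN·m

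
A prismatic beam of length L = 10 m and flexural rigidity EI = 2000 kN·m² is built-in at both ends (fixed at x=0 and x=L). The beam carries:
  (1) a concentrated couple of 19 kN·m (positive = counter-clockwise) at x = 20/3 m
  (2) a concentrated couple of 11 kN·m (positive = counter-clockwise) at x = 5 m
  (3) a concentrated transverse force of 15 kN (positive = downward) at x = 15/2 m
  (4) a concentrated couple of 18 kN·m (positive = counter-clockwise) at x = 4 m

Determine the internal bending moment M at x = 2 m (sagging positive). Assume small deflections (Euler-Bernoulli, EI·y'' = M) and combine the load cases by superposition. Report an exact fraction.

M(2) = -437/12000 kN·m

Load 1 — applied couple M₀=19 kN·m at a=20/3 m (b=L-a=10/3):
  M_1 = R_Ax - M_A  [x≤a] with R_A=38/15, M_A=19/3 = (38/15)·2 - (19/3) = -19/15 kN·m
Load 2 — applied couple M₀=11 kN·m at a=5 m (b=L-a=5):
  M_2 = R_Ax - M_A  [x≤a] with R_A=33/20, M_A=11/4 = (33/20)·2 - (11/4) = 11/20 kN·m
Load 3 — point force P=15 kN at a=15/2 m (b=L-a=5/2):
  M_3 = Pb²(3a+b)x/L³ - Pab²/L²  [x≤a] = 15·(5/2)²·(3·(15/2)+(5/2))·2/10³ - 15·(15/2)·(5/2)²/10² = -75/32 kN·m
Load 4 — applied couple M₀=18 kN·m at a=4 m (b=L-a=6):
  M_4 = R_Ax - M_A  [x≤a] with R_A=324/125, M_A=54/25 = (324/125)·2 - (54/25) = 378/125 kN·m
Superposition: M = Σ M_i = -437/12000 kN·m ≈ -0.036417 kN·m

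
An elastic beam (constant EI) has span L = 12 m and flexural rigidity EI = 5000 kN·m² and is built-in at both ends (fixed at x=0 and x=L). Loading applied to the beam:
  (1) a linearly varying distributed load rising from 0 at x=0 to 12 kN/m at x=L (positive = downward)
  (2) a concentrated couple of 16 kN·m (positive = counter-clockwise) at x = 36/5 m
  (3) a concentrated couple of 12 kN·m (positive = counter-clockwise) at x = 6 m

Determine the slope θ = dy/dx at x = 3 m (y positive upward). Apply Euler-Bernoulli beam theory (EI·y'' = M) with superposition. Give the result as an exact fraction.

Load 1 — triangular load w₀=12 kN/m (0→w₀ over full span):
  θ_1 = -w₀(2x(L-x)(L-2x)(x+2L)+x²(L-x)²)/(120LEI) = -12·(2·3·(12-3)·(12-2·3)·(3+2·12)+3²·(12-3)²)/(120·12·5000) = -3159/200000 rad
Load 2 — applied couple M₀=16 kN·m at a=36/5 m (b=L-a=24/5):
  θ_2 = (R_Ax²/2 - M_Ax)/EI  [x≤a] with R_A=48/25, M_A=128/25 = ((48/25)·3²/2 - (128/25)·3)/5000 = -21/15625 rad
Load 3 — applied couple M₀=12 kN·m at a=6 m (b=L-a=6):
  θ_3 = (R_Ax²/2 - M_Ax)/EI  [x≤a] with R_A=3/2, M_A=3 = ((3/2)·3²/2 - 3·3)/5000 = -9/20000 rad
Superposition: θ = Σ θ_i = -17589/1000000 rad ≈ -0.017589 rad

θ(3) = -17589/1000000 rad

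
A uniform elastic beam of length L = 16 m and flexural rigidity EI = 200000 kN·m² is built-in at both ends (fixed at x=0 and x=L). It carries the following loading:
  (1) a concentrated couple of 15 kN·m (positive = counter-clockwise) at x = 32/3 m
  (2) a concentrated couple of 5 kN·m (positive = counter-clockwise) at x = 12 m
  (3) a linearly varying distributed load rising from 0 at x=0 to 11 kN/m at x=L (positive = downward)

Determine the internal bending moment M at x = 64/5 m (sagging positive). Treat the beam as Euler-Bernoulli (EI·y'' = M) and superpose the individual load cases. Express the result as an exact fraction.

M(64/5) = -13847/6000 kN·m

Load 1 — applied couple M₀=15 kN·m at a=32/3 m (b=L-a=16/3):
  M_1 = R_Ax - M_A - M₀  [x>a] with R_A=5/4, M_A=5 = (5/4)·(64/5) - 5 - 15 = -4 kN·m
Load 2 — applied couple M₀=5 kN·m at a=12 m (b=L-a=4):
  M_2 = R_Ax - M_A - M₀  [x>a] with R_A=45/128, M_A=25/16 = (45/128)·(64/5) - (25/16) - 5 = -33/16 kN·m
Load 3 — triangular load w₀=11 kN/m (0→w₀ over full span):
  M_3 = 3w₀Lx/20 - w₀L²/30 - w₀x³/(6L) = 3·11·16·(64/5)/20 - 11·16²/30 - 11·(64/5)³/(6·16) = 1408/375 kN·m
Superposition: M = Σ M_i = -13847/6000 kN·m ≈ -2.307833 kN·m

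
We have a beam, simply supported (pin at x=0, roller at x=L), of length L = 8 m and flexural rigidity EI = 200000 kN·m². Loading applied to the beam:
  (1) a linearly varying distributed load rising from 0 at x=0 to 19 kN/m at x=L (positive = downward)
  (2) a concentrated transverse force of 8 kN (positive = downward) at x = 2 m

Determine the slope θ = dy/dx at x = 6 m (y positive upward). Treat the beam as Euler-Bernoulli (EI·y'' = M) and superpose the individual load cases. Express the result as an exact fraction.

θ(6) = 27827/36000000 rad

Load 1 — triangular load w₀=19 kN/m (0→w₀ over full span):
  θ_1 = -w₀(7L⁴-30L²x²+15x⁴)/(360LEI) = -19·(7·8⁴-30·8²·6²+15·6⁴)/(360·8·200000) = 24947/36000000 rad
Load 2 — point force P=8 kN at a=2 m (b=L-a=6):
  θ_2 = -Pa(2L²-6Lx+3x²+a²)/(6LEI)  [x>a] = -8·2·(2·8²-6·8·6+3·6²+2²)/(6·8·200000) = 1/12500 rad
Superposition: θ = Σ θ_i = 27827/36000000 rad ≈ 0.000773 rad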